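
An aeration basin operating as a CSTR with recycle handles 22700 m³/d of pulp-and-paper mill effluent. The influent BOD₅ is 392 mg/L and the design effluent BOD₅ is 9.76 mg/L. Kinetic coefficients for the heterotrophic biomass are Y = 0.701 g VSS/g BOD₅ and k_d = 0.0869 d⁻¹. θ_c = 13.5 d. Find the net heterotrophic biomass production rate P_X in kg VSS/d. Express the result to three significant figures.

P_X ≈ 2800 kg VSS/d

Observed yield with endogenous decay: Y_obs = Y / (1 + k_d·θ_c) = 0.701 / (1 + 0.0869 × 13.5) = 0.701 / 2.173 = 0.3226 g VSS/g BOD₅.
ΔS = 392 − 9.76 = 382.2 mg/L, so the substrate removal rate is 22700 × 382.2/1000 = 8677 kg BOD₅/d.
P_X = Y_obs · Q(S₀ − S) = 0.3226 × 8677 = 2799 kg VSS/d.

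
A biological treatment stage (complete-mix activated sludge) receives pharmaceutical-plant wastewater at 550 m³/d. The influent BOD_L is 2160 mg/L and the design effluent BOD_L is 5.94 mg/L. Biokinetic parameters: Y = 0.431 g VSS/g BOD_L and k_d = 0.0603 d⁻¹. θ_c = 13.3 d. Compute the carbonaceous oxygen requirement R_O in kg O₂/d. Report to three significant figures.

Observed yield with endogenous decay: Y_obs = Y / (1 + k_d·θ_c) = 0.431 / (1 + 0.0603 × 13.3) = 0.431 / 1.802 = 0.2392 g VSS/g BOD_L.
Mass of BOD_L removed per day: Q(S₀ − S) = 550 × 2154 g/m³ = 1185 kg/d.
Biomass synthesised: P_X = Y_obs × 1185 = 283.4 kg VSS/d.
R_O = Q·(S₀ − S) − 1.42·P_X = 1185 − 1.42 × 283.4 = 782.4 kg O₂/d.

R_O ≈ 782 kg O₂/d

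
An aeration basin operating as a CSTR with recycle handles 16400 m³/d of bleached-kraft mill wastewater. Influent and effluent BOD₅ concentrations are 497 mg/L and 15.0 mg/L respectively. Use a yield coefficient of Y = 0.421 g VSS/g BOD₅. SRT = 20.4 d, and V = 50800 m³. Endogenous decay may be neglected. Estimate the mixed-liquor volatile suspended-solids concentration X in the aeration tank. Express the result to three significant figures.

Without decay, X = Y Q (S₀−S) θ_c / V = 0.421 × 16400 × (497 − 15.0) × 20.4 / 50800 = 1336 mg/L.

X ≈ 1340 mg/L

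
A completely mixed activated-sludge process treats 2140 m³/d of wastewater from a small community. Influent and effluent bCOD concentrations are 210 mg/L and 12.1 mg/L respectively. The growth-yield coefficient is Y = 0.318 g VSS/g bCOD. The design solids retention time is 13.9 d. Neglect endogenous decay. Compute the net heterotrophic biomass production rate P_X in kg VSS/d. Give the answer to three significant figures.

P_X ≈ 135 kg VSS/d

With endogenous decay neglected, the observed yield equals the true yield: Y_obs = Y = 0.318 g VSS/g bCOD.
ΔS = 210 − 12.1 = 197.9 mg/L, so the substrate removal rate is 2140 × 197.9/1000 = 423.5 kg bCOD/d.
Net biomass production P_X = Y_obs × Q·(S₀ − S) = 0.3180 × 423.5 = 134.7 kg VSS/d.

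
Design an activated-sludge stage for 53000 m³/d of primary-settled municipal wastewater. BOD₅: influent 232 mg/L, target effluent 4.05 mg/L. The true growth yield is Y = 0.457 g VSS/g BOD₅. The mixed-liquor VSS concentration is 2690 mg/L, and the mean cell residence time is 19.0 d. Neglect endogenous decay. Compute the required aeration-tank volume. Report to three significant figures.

V·X = Y·Q·ΔS·θ_c gives V = 0.457 × 53000 × (232 − 4.05) × 19.0 / 2690 = 38997 m³.

V ≈ 39000 m³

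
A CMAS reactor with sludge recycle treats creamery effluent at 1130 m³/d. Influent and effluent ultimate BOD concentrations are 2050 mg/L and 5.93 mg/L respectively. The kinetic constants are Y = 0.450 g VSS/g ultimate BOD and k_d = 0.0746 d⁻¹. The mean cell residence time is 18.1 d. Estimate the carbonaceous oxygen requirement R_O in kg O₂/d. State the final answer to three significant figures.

R_O ≈ 1680 kg O₂/d

The observed yield is Y_obs = Y/(1 + k_d·θ_c) = 0.450 / (1 + 0.0746 × 18.1) = 0.450 / 2.350 = 0.1915 g VSS per g ultimate BOD removed.
Q·(S₀ − S) = 1130 × (2050 − 5.93) × 10⁻³ = 2310 kg/d removed.
Net sludge production P_X = 0.1915 × 2310 = 442.3 kg VSS/d.
R_O = Q·(S₀ − S) − 1.42·P_X = 2310 − 1.42 × 442.3 = 1682 kg O₂/d.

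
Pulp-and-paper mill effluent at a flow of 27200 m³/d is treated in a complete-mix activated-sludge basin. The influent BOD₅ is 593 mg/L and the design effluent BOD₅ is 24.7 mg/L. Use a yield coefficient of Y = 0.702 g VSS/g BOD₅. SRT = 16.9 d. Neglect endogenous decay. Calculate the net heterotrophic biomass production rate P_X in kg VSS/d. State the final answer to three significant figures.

Since k_d ≈ 0, Y_obs = Y = 0.702 g VSS/g BOD₅.
Q·(S₀ − S) = 27200 × (593 − 24.7) × 10⁻³ = 15458 kg/d removed.
So the net sludge growth is P_X = 0.7020 × 15458 = 10851 kg VSS/d.

P_X ≈ 10900 kg VSS/d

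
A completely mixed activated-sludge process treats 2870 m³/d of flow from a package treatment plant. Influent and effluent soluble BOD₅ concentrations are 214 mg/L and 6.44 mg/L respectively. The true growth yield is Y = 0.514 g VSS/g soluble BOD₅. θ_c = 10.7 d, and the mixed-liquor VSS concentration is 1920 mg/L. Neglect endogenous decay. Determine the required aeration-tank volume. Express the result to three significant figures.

V ≈ 1710 m³

Biomass mass balance (decay neglected): V·X = Y·Q·(S₀ − S)·θ_c, so V = 0.514 × 2870 × (214 − 6.44) × 10.7 / 1920 = 1706 m³.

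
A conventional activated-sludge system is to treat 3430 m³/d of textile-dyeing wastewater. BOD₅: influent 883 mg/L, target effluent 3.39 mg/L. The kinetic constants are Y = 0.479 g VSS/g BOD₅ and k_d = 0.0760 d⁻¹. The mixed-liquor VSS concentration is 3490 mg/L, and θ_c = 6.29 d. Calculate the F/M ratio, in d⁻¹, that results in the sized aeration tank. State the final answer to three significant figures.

Steady-state biomass mass balance: V·X·(1 + k_d·θ_c) = Y·Q·(S₀ − S)·θ_c, so V = 0.479 × 3430 × (883 − 3.39) × 6.29 / [3490 × (1 + 0.0760 × 6.29)] = 9.09×10^6 / 5158 = 1762 m³.
F/M = applied load / biomass = Q·S₀/(V·X) = 3430 × 883 / (1762 × 3490) = 0.4925 d⁻¹.

F/M ≈ 0.492 d⁻¹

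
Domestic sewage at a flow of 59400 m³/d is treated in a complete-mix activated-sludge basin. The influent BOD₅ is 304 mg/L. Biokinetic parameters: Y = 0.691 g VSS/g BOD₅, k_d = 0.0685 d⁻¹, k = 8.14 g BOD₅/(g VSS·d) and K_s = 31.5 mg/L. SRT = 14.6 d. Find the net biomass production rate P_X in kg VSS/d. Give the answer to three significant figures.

P_X ≈ 6220 kg VSS/d

Effluent substrate depends only on kinetics and SRT: S = K_s(1 + k_d θ_c) / [θ_c(Yk − k_d) − 1] = 31.5 × (1 + 0.0685 × 14.6) / [14.6 × (0.691 × 8.14 − 0.0685) − 1] = 63.00 / 80.12 = 0.7863 mg/L.
Y_obs = Y / (1 + k_d θ_c) = 0.691 / (1 + 0.0685 × 14.6) = 0.691 / 2.000 = 0.3455.
Substrate removed = Q·(S₀ − S) = 59400 m³/d × (304 − 0.786) g/m³ = 1.8×10^7 g/d = 18011 kg/d.
Net biomass production P_X = Y_obs × Q·(S₀ − S) = 0.3455 × 18011 = 6222 kg VSS/d.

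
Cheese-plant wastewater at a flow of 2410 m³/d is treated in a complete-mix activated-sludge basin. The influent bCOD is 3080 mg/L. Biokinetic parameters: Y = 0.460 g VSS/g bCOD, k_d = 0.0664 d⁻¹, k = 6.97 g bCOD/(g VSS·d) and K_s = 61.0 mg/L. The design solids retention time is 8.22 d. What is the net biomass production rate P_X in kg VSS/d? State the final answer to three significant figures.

P_X ≈ 2210 kg VSS/d

From the Monod/SRT balance for a CMAS, S = K_s·(1+k_d θ_c)/[θ_c·(Y k − k_d) − 1] = 61.0 × (1 + 0.0664 × 8.22) / [8.22 × (0.460 × 6.97 − 0.0664) − 1] = 94.29 / 24.81 = 3.801 mg/L.
The observed yield is Y_obs = Y/(1 + k_d·θ_c) = 0.460 / (1 + 0.0664 × 8.22) = 0.460 / 1.546 = 0.2976 g VSS per g bCOD removed.
Q·(S₀ − S) = 2410 × (3080 − 3.80) × 10⁻³ = 7414 kg/d removed.
So the net sludge growth is P_X = 0.2976 × 7414 = 2206 kg VSS/d.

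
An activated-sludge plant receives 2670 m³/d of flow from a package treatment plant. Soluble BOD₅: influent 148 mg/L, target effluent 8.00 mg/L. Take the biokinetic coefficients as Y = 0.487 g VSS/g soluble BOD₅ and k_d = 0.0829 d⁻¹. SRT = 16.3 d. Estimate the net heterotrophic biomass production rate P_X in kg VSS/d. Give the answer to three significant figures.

P_X ≈ 77.4 kg VSS/d

Y_obs = Y / (1 + k_d θ_c) = 0.487 / (1 + 0.0829 × 16.3) = 0.487 / 2.351 = 0.2071.
Q·(S₀ − S) = 2670 × (148 − 8.00) × 10⁻³ = 373.8 kg/d removed.
Net biomass production P_X = Y_obs × Q·(S₀ − S) = 0.2071 × 373.8 = 77.42 kg VSS/d.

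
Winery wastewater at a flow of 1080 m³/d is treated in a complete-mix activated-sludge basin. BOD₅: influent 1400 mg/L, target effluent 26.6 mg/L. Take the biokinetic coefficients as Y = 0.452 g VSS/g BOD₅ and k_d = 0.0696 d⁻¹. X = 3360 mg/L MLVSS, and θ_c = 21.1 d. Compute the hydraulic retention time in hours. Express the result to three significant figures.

τ ≈ 37.9 h

From the SRT design equation V = Y Q (S₀−S) θ_c / [X (1 + k_d θ_c)] = 0.452 × 1080 × (1400 − 26.6) × 21.1 / [3360 × (1 + 0.0696 × 21.1)] = 1.41×10^7 / 8294 = 1706 m³.
HRT = V/Q = 1706 m³ / 1080 m³·d⁻¹ = 1.579 d × 24 = 37.90 h.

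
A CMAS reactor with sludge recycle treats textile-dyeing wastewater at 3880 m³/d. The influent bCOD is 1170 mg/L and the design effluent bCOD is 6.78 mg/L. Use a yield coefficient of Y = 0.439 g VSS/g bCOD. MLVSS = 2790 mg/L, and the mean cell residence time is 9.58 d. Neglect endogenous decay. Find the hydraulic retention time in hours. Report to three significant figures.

τ ≈ 42.1 h

Biomass mass balance (decay neglected): V·X = Y·Q·(S₀ − S)·θ_c, so V = 0.439 × 3880 × (1170 − 6.78) × 9.58 / 2790 = 6803 m³.
τ = V/Q = 6803/3880 = 1.753 d, or 42.08 h.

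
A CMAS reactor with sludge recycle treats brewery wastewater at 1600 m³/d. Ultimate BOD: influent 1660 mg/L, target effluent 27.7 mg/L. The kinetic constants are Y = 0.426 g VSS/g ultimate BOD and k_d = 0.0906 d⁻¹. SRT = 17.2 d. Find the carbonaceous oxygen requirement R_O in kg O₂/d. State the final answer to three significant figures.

Correct the yield for decay: Y_obs = Y/(1 + k_d θ_c) = 0.426 / (1 + 0.0906 × 17.2) = 0.426 / 2.558 = 0.1665.
Mass of ultimate BOD removed per day: Q(S₀ − S) = 1600 × 1632 g/m³ = 2612 kg/d.
Net sludge production P_X = 0.1665 × 2612 = 434.9 kg VSS/d.
Carbonaceous O₂ demand = substrate oxidised − cell-mass equivalent = 2612 − 1.42 × 434.9 = 1994 kg O₂/d.

R_O ≈ 1990 kg O₂/d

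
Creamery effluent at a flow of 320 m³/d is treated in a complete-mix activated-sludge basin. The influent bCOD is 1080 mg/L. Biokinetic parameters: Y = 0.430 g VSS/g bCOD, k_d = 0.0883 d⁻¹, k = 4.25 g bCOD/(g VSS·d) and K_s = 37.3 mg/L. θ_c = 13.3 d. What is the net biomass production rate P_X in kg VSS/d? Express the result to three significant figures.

For a completely mixed reactor with recycle the Lawrence–McCarty relation gives S = K_s·(1 + k_d·θ_c) / [θ_c·(Y·k − k_d) − 1] = 37.3 × (1 + 0.0883 × 13.3) / [13.3 × (0.430 × 4.25 − 0.0883) − 1] = 81.10 / 22.13 = 3.665 mg/L.
Y_obs = Y / (1 + k_d θ_c) = 0.430 / (1 + 0.0883 × 13.3) = 0.430 / 2.174 = 0.1978.
Substrate removed = Q·(S₀ − S) = 320 m³/d × (1080 − 3.66) g/m³ = 3.44×10^5 g/d = 344.4 kg/d.
Net biomass production P_X = Y_obs × Q·(S₀ − S) = 0.1978 × 344.4 = 68.11 kg VSS/d.

P_X ≈ 68.1 kg VSS/d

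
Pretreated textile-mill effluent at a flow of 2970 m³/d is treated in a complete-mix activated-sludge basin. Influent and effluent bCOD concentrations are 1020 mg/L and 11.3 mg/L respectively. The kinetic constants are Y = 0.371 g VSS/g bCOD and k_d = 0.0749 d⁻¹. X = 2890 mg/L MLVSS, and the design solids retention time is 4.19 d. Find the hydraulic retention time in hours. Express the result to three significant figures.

Steady-state biomass mass balance: V·X·(1 + k_d·θ_c) = Y·Q·(S₀ − S)·θ_c, so V = 0.371 × 2970 × (1020 − 11.3) × 4.19 / [2890 × (1 + 0.0749 × 4.19)] = 4.66×10^6 / 3797 = 1227 m³.
Hydraulic retention time τ = V/Q = 1227 / 2970 = 0.4130 d = 9.911 h.

τ ≈ 9.91 h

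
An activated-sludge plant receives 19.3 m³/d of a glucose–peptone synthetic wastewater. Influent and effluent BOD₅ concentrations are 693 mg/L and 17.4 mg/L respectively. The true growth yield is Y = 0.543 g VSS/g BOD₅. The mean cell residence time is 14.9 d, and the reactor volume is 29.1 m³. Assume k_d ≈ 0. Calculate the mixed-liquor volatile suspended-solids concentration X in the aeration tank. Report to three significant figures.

X ≈ 3630 mg/L

Without decay, X = Y Q (S₀−S) θ_c / V = 0.543 × 19.3 × (693 − 17.4) × 14.9 / 29.1 = 3625 mg/L.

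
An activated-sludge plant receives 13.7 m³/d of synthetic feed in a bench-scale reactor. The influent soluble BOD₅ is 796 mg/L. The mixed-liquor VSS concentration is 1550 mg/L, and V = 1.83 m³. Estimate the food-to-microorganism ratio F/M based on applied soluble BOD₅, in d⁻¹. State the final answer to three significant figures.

F/M ≈ 3.84 d⁻¹

Food-to-microorganism ratio F/M = Q S₀ / (V X) = 13.7 × 796 / (1.830 × 1550) = 3.845 d⁻¹.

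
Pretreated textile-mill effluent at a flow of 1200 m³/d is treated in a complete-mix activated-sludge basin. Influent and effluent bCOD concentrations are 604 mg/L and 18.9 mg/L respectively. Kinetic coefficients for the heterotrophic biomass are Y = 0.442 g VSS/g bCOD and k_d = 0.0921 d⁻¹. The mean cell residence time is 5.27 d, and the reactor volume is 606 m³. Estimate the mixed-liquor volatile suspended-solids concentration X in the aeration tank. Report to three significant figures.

From V·X·(1 + k_d·θ_c) = Y·Q·(S₀ − S)·θ_c: X = 0.442 × 1200 × (604 − 18.9) × 5.27 / [606 × (1 + 0.0921 × 5.27)] = 1817 mg/L.

X ≈ 1820 mg/L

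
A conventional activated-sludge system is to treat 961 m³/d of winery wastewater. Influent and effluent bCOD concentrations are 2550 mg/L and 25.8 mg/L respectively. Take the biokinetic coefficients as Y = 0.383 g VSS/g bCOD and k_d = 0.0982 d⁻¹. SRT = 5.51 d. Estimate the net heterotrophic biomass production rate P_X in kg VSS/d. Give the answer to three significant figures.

Observed yield with endogenous decay: Y_obs = Y / (1 + k_d·θ_c) = 0.383 / (1 + 0.0982 × 5.51) = 0.383 / 1.541 = 0.2485 g VSS/g bCOD.
Q·(S₀ − S) = 961 × (2550 − 25.8) × 10⁻³ = 2426 kg/d removed.
So the net sludge growth is P_X = 0.2485 × 2426 = 602.9 kg VSS/d.

P_X ≈ 603 kg VSS/d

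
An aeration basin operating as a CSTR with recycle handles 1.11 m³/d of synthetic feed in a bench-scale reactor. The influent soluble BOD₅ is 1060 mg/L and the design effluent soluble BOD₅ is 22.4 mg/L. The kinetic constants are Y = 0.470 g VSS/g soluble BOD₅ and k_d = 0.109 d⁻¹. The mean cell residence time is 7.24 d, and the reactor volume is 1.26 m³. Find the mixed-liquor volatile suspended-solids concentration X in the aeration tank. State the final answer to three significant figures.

X ≈ 1740 mg/L

From V·X·(1 + k_d·θ_c) = Y·Q·(S₀ − S)·θ_c: X = 0.470 × 1.11 × (1060 − 22.4) × 7.24 / [1.26 × (1 + 0.109 × 7.24)] = 1738 mg/L.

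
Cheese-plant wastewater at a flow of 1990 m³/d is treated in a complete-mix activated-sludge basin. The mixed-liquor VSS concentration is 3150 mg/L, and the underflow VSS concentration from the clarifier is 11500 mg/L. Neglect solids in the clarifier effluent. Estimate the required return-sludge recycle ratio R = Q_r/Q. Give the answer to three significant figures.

R = Q_r/Q = X/(X_r − X) = 3150 / (11500 − 3150) = 0.3772.

R ≈ 0.377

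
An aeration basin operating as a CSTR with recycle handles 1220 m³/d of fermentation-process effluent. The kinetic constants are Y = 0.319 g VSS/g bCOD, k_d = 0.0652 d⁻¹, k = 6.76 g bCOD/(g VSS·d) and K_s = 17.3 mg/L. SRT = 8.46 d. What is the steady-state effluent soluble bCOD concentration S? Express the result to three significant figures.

S ≈ 1.61 mg/L

Effluent substrate depends only on kinetics and SRT: S = K_s(1 + k_d θ_c) / [θ_c(Yk − k_d) − 1] = 17.3 × (1 + 0.0652 × 8.46) / [8.46 × (0.319 × 6.76 − 0.0652) − 1] = 26.84 / 16.69 = 1.608 mg/L.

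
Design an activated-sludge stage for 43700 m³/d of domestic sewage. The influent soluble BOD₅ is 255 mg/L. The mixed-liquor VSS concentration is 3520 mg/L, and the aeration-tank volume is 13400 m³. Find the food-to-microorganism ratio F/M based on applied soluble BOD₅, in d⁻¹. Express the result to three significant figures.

F/M ≈ 0.236 d⁻¹

F/M = applied load / biomass = Q·S₀/(V·X) = 43700 × 255 / (13400 × 3520) = 0.2363 d⁻¹.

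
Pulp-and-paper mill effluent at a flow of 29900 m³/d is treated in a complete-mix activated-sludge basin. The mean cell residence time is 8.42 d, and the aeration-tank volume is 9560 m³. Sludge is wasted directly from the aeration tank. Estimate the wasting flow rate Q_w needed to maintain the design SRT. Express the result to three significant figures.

Q_w ≈ 1140 m³/d

With mixed-liquor wasting, θ_c = V/Q_w, so Q_w = V/θ_c = 9560/8.42 = 1135 m³/d.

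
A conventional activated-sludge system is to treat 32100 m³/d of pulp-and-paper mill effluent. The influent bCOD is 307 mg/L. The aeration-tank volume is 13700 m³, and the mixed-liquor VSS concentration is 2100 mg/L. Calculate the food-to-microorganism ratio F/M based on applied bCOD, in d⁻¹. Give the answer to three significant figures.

F/M = Q·S₀ / (V·X) = 32100 × 307 / (13700 × 2100) = 0.3425 g bCOD·(g VSS·d)⁻¹.

F/M ≈ 0.343 d⁻¹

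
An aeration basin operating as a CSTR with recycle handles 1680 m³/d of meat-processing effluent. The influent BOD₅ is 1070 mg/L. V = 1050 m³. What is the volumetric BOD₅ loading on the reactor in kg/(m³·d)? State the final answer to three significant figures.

Applied BOD₅ load per unit volume = Q·S₀/V = (1680 × 1070/1000)/1050 = 1.712 kg BOD₅·m⁻³·d⁻¹.

L_v ≈ 1.71 kg BOD₅/(m³·d)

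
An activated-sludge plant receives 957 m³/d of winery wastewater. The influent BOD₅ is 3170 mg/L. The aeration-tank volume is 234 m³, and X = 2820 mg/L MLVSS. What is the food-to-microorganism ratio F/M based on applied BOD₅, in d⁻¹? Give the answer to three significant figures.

F/M = Q·S₀ / (V·X) = 957 × 3170 / (234.0 × 2820) = 4.597 g BOD₅·(g VSS·d)⁻¹.

F/M ≈ 4.60 d⁻¹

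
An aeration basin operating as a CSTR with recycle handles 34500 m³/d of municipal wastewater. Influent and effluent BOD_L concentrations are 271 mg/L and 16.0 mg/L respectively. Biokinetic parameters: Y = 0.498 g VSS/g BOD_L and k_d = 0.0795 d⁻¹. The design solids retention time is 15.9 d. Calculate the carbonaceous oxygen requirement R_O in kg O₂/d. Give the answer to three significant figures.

The observed yield is Y_obs = Y/(1 + k_d·θ_c) = 0.498 / (1 + 0.0795 × 15.9) = 0.498 / 2.264 = 0.2200 g VSS per g BOD_L removed.
Substrate removed = Q·(S₀ − S) = 34500 m³/d × (271 − 16.0) g/m³ = 8.8×10^6 g/d = 8798 kg/d.
Biomass synthesised: P_X = Y_obs × 8798 = 1935 kg VSS/d.
R_O = Q·ΔS − 1.42 P_X = 8798 − 2748 = 6050 kg O₂/d.

R_O ≈ 6050 kg O₂/d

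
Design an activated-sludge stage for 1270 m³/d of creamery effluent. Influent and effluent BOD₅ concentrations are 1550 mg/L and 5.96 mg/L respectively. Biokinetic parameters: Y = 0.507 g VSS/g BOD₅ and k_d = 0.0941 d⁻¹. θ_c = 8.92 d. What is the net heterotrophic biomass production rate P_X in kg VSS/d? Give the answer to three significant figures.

The observed yield is Y_obs = Y/(1 + k_d·θ_c) = 0.507 / (1 + 0.0941 × 8.92) = 0.507 / 1.839 = 0.2756 g VSS per g BOD₅ removed.
Substrate removed = Q·(S₀ − S) = 1270 m³/d × (1550 − 5.96) g/m³ = 1.96×10^6 g/d = 1961 kg/d.
P_X = Y_obs · Q(S₀ − S) = 0.2756 × 1961 = 540.5 kg VSS/d.

P_X ≈ 541 kg VSS/d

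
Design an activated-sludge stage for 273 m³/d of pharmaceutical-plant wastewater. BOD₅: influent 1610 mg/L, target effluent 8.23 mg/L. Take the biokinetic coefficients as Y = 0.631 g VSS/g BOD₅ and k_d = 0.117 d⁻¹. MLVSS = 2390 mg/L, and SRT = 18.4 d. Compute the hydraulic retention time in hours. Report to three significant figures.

τ ≈ 59.2 h

From the SRT design equation V = Y Q (S₀−S) θ_c / [X (1 + k_d θ_c)] = 0.631 × 273 × (1610 − 8.23) × 18.4 / [2390 × (1 + 0.117 × 18.4)] = 5.08×10^6 / 7535 = 673.8 m³.
HRT = V/Q = 673.8 m³ / 273 m³·d⁻¹ = 2.468 d × 24 = 59.23 h.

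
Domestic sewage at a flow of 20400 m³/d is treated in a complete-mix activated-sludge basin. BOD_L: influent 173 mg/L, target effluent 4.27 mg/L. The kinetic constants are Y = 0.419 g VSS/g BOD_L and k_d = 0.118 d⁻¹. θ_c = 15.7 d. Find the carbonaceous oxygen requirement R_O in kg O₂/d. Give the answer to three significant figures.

Correct the yield for decay: Y_obs = Y/(1 + k_d θ_c) = 0.419 / (1 + 0.118 × 15.7) = 0.419 / 2.853 = 0.1469.
Mass of BOD_L removed per day: Q(S₀ − S) = 20400 × 168.7 g/m³ = 3442 kg/d.
Biomass synthesised: P_X = Y_obs × 3442 = 505.6 kg VSS/d.
Carbonaceous O₂ demand = substrate oxidised − cell-mass equivalent = 3442 − 1.42 × 505.6 = 2724 kg O₂/d.

R_O ≈ 2720 kg O₂/d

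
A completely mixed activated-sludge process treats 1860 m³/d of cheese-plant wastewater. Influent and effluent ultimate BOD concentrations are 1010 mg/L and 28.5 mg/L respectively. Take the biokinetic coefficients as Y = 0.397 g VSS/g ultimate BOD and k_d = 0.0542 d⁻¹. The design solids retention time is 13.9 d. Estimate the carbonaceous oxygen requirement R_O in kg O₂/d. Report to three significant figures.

The observed yield is Y_obs = Y/(1 + k_d·θ_c) = 0.397 / (1 + 0.0542 × 13.9) = 0.397 / 1.753 = 0.2264 g VSS per g ultimate BOD removed.
Mass of ultimate BOD removed per day: Q(S₀ − S) = 1860 × 981.5 g/m³ = 1826 kg/d.
P_X = Y_obs·Q·(S₀ − S) = 0.2264 × 1826 = 413.3 kg VSS/d.
R_O = Q·ΔS − 1.42 P_X = 1826 − 587.0 = 1239 kg O₂/d.

R_O ≈ 1240 kg O₂/d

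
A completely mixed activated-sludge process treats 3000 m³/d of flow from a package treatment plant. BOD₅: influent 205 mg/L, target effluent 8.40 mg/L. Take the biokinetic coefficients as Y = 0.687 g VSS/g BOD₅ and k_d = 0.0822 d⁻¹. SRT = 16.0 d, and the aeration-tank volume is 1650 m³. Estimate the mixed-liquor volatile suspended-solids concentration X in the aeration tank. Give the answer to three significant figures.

X ≈ 1700 mg/L

X = Y·Q·ΔS·θ_c / [V·(1 + k_d θ_c)] = 0.687 × 3000 × (205 − 8.40) × 16.0 / [1650 × (1 + 0.0822 × 16.0)] = 1697 mg/L.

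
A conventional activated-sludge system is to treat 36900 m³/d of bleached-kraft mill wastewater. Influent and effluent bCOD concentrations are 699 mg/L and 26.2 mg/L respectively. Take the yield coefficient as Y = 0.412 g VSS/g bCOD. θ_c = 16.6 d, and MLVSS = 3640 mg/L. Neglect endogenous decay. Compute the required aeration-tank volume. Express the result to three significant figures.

V·X = Y·Q·ΔS·θ_c gives V = 0.412 × 36900 × (699 − 26.2) × 16.6 / 3640 = 46646 m³.

V ≈ 46600 m³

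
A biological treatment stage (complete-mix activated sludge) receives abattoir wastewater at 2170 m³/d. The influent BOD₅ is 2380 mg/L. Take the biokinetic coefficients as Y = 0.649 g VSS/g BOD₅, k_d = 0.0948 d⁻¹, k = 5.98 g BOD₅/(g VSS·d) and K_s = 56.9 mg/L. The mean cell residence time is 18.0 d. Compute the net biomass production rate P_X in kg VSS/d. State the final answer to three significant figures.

P_X ≈ 1240 kg VSS/d

From the Monod/SRT balance for a CMAS, S = K_s·(1+k_d θ_c)/[θ_c·(Y k − k_d) − 1] = 56.9 × (1 + 0.0948 × 18.0) / [18.0 × (0.649 × 5.98 − 0.0948) − 1] = 154.0 / 67.15 = 2.293 mg/L.
The observed yield is Y_obs = Y/(1 + k_d·θ_c) = 0.649 / (1 + 0.0948 × 18.0) = 0.649 / 2.706 = 0.2398 g VSS per g BOD₅ removed.
Substrate removed = Q·(S₀ − S) = 2170 m³/d × (2380 − 2.29) g/m³ = 5.16×10^6 g/d = 5160 kg/d.
Biomass produced: P_X = Y_obs·Q·ΔS = 0.2398 × 5160 ≈ 1237 kg VSS/d.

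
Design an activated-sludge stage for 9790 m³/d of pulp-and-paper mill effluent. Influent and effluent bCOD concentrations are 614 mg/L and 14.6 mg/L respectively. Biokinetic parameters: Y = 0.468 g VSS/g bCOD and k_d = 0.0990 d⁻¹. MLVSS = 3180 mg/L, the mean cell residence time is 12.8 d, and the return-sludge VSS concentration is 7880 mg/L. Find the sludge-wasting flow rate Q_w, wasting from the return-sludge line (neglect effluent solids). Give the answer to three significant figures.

From the SRT design equation V = Y Q (S₀−S) θ_c / [X (1 + k_d θ_c)] = 0.468 × 9790 × (614 − 14.6) × 12.8 / [3180 × (1 + 0.0990 × 12.8)] = 3.52×10^7 / 7210 = 4876 m³.
θ_c = V·X/(Q_w·X_r) when wasting from the recycle, so Q_w = V·X/(θ_c·X_r) = 4876 × 3180 / (12.8 × 7880) = 153.7 m³/d.

Q_w ≈ 154 m³/d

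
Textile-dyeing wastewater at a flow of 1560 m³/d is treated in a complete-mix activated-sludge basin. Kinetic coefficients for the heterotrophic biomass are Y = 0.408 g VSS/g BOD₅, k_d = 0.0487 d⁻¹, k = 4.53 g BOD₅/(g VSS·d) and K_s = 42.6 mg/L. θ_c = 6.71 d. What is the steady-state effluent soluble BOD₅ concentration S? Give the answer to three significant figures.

S ≈ 5.10 mg/L

For a completely mixed reactor with recycle the Lawrence–McCarty relation gives S = K_s·(1 + k_d·θ_c) / [θ_c·(Y·k − k_d) − 1] = 42.6 × (1 + 0.0487 × 6.71) / [6.71 × (0.408 × 4.53 − 0.0487) − 1] = 56.52 / 11.07 = 5.103 mg/L.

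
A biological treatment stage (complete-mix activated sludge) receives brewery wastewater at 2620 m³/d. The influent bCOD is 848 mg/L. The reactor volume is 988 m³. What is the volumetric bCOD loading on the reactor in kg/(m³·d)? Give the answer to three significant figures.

L_v ≈ 2.25 kg bCOD/(m³·d)

L_v = Q S₀ / V = 2620 × 848 × 10⁻³ / 988.0 = 2.249 kg/(m³·d).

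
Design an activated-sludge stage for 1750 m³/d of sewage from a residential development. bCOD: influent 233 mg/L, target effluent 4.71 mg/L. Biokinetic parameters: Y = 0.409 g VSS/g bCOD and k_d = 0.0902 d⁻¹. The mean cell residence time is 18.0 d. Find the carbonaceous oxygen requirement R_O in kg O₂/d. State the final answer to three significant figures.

Observed yield with endogenous decay: Y_obs = Y / (1 + k_d·θ_c) = 0.409 / (1 + 0.0902 × 18.0) = 0.409 / 2.624 = 0.1559 g VSS/g bCOD.
Mass of bCOD removed per day: Q(S₀ − S) = 1750 × 228.3 g/m³ = 399.5 kg/d.
Biomass synthesised: P_X = Y_obs × 399.5 = 62.28 kg VSS/d.
Carbonaceous O₂ demand = substrate oxidised − cell-mass equivalent = 399.5 − 1.42 × 62.28 = 311.1 kg O₂/d.

R_O ≈ 311 kg O₂/d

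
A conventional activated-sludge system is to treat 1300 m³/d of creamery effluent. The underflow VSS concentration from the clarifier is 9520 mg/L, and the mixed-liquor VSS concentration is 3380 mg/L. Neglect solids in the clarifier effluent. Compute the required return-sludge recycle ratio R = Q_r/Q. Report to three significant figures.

R ≈ 0.550

Mass balance around the secondary clarifier (neglecting effluent solids): R = X / (X_r − X) = 3380 / (9520 − 3380) = 0.5505.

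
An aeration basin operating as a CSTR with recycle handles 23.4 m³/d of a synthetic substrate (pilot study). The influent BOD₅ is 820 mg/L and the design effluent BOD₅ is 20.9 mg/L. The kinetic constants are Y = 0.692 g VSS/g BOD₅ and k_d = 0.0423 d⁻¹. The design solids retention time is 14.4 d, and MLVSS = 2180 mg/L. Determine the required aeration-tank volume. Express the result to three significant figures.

From the SRT design equation V = Y Q (S₀−S) θ_c / [X (1 + k_d θ_c)] = 0.692 × 23.4 × (820 − 20.9) × 14.4 / [2180 × (1 + 0.0423 × 14.4)] = 1.86×10^5 / 3508 = 53.12 m³.

V ≈ 53.1 m³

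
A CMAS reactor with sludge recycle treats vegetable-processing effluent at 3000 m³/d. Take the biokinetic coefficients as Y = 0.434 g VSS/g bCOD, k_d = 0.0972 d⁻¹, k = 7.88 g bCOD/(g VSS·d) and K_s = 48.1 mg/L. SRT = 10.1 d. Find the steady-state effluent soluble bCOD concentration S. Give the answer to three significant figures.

S ≈ 2.93 mg/L

From the Monod/SRT balance for a CMAS, S = K_s·(1+k_d θ_c)/[θ_c·(Y k − k_d) − 1] = 48.1 × (1 + 0.0972 × 10.1) / [10.1 × (0.434 × 7.88 − 0.0972) − 1] = 95.32 / 32.56 = 2.928 mg/L.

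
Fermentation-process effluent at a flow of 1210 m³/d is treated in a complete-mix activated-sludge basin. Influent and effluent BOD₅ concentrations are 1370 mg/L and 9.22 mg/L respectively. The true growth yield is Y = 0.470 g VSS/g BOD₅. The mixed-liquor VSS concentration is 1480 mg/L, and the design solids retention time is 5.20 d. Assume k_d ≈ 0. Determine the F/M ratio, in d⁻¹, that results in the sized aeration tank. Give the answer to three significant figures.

V·X = Y·Q·ΔS·θ_c gives V = 0.470 × 1210 × (1370 − 9.22) × 5.20 / 1480 = 2719 m³.
F/M = Q·S₀ / (V·X) = 1210 × 1370 / (2719 × 1480) = 0.4119 g BOD₅·(g VSS·d)⁻¹.

F/M ≈ 0.412 d⁻¹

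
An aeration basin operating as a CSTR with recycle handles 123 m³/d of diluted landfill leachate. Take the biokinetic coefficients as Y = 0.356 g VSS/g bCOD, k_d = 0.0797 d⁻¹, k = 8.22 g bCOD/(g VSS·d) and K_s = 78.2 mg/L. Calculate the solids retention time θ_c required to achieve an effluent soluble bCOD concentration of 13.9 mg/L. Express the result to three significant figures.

θ_c ≈ 2.76 d

From 1/θ_c = Y·k·S/(K_s + S) − k_d: Y·k·S/(K_s+S) = 0.356 × 8.22 × 13.9 / (78.2 + 13.9) = 0.4416 d⁻¹.
θ_c = 1/(μ − k_d) = 1/(0.4416 − 0.0797) = 1/0.3619 = 2.763 d.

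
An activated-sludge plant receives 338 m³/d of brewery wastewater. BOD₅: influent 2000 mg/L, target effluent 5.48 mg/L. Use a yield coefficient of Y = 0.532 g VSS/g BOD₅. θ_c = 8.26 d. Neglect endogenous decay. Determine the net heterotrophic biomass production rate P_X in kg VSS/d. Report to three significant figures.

No decay correction is needed, so Y_obs = Y = 0.532.
Mass of BOD₅ removed per day: Q(S₀ − S) = 338 × 1995 g/m³ = 674.1 kg/d.
Biomass produced: P_X = Y_obs·Q·ΔS = 0.5320 × 674.1 ≈ 358.6 kg VSS/d.

P_X ≈ 359 kg VSS/d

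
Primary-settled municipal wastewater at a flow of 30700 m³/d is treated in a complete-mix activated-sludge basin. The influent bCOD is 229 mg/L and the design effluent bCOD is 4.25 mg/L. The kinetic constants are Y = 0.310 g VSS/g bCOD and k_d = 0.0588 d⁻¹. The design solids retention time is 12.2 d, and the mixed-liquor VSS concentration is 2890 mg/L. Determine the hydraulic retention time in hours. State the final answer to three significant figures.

τ ≈ 4.11 h

Steady-state biomass mass balance: V·X·(1 + k_d·θ_c) = Y·Q·(S₀ − S)·θ_c, so V = 0.310 × 30700 × (229 − 4.25) × 12.2 / [2890 × (1 + 0.0588 × 12.2)] = 2.61×10^7 / 4963 = 5258 m³.
τ = V/Q = 5258/30700 = 0.1713 d, or 4.110 h.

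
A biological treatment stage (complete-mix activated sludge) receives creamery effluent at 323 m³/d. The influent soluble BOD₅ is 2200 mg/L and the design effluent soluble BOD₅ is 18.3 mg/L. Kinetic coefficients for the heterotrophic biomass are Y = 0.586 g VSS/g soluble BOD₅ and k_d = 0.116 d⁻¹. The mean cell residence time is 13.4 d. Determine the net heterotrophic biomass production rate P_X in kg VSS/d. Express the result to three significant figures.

Y_obs = Y / (1 + k_d θ_c) = 0.586 / (1 + 0.116 × 13.4) = 0.586 / 2.554 = 0.2294.
Mass of soluble BOD₅ removed per day: Q(S₀ − S) = 323 × 2182 g/m³ = 704.7 kg/d.
Biomass produced: P_X = Y_obs·Q·ΔS = 0.2294 × 704.7 ≈ 161.7 kg VSS/d.

P_X ≈ 162 kg VSS/d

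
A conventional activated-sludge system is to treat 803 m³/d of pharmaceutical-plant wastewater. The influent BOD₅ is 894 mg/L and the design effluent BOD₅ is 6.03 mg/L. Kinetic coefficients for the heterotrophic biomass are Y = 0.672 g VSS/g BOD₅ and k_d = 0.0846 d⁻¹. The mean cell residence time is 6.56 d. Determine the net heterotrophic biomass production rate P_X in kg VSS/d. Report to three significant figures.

Correct the yield for decay: Y_obs = Y/(1 + k_d θ_c) = 0.672 / (1 + 0.0846 × 6.56) = 0.672 / 1.555 = 0.4322.
Mass of BOD₅ removed per day: Q(S₀ − S) = 803 × 888.0 g/m³ = 713.0 kg/d.
Biomass produced: P_X = Y_obs·Q·ΔS = 0.4322 × 713.0 ≈ 308.1 kg VSS/d.

P_X ≈ 308 kg VSS/d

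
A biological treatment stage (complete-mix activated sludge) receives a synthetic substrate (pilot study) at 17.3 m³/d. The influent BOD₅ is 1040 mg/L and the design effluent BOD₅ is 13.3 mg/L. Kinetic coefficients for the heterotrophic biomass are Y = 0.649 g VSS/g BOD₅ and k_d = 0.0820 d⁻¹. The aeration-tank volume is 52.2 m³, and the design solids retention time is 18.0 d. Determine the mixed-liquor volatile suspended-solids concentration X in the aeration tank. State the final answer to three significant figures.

X ≈ 1610 mg/L

Solving the biomass balance for X: X = Y Q (S₀−S) θ_c / [V (1+k_d θ_c)] = 0.649 × 17.3 × (1040 − 13.3) × 18.0 / [52.2 × (1 + 0.0820 × 18.0)] = 1605 mg/L.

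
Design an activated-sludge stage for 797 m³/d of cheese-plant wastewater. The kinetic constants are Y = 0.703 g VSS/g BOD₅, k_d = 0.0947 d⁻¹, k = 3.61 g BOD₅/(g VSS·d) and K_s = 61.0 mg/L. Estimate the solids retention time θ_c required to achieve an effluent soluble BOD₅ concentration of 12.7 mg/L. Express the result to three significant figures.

From 1/θ_c = Y·k·S/(K_s + S) − k_d: Y·k·S/(K_s+S) = 0.703 × 3.61 × 12.7 / (61.0 + 12.7) = 0.4373 d⁻¹.
Then 1/θ_c = μ − k_d = 0.4373 − 0.0947 = 0.3426 d⁻¹, giving θ_c = 2.919 d.

θ_c ≈ 2.92 d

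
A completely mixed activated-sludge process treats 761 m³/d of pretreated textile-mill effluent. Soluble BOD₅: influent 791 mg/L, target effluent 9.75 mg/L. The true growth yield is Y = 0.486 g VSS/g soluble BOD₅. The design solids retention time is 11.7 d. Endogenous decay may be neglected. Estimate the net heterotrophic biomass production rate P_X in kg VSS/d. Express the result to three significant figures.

With endogenous decay neglected, the observed yield equals the true yield: Y_obs = Y = 0.486 g VSS/g soluble BOD₅.
Substrate removed = Q·(S₀ − S) = 761 m³/d × (791 − 9.75) g/m³ = 5.95×10^5 g/d = 594.5 kg/d.
So the net sludge growth is P_X = 0.4860 × 594.5 = 288.9 kg VSS/d.

P_X ≈ 289 kg VSS/d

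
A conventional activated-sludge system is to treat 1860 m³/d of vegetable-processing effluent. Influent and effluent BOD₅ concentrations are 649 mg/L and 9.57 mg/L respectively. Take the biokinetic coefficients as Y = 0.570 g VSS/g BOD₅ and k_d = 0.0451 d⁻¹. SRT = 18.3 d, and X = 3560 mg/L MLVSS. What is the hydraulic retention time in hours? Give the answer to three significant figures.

From the SRT design equation V = Y Q (S₀−S) θ_c / [X (1 + k_d θ_c)] = 0.570 × 1860 × (649 − 9.57) × 18.3 / [3560 × (1 + 0.0451 × 18.3)] = 1.24×10^7 / 6498 = 1909 m³.
τ = V/Q = 1909/1860 = 1.026 d, or 24.63 h.

τ ≈ 24.6 h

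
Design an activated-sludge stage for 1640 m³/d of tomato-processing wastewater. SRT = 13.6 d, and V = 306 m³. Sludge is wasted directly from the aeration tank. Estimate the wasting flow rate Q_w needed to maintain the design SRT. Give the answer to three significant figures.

Q_w ≈ 22.5 m³/d

For wasting at MLVSS concentration, Q_w = V/θ_c = 306.0/13.6 = 22.50 m³/d.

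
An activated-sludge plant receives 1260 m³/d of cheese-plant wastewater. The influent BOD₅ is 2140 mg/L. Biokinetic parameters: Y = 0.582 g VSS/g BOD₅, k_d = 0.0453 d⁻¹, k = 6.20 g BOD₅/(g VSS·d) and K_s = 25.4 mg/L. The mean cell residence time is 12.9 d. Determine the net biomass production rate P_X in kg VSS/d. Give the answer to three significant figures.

For a completely mixed reactor with recycle the Lawrence–McCarty relation gives S = K_s·(1 + k_d·θ_c) / [θ_c·(Y·k − k_d) − 1] = 25.4 × (1 + 0.0453 × 12.9) / [12.9 × (0.582 × 6.20 − 0.0453) − 1] = 40.24 / 44.96 = 0.8950 mg/L.
Y_obs = Y / (1 + k_d θ_c) = 0.582 / (1 + 0.0453 × 12.9) = 0.582 / 1.584 = 0.3673.
Mass of BOD₅ removed per day: Q(S₀ − S) = 1260 × 2139 g/m³ = 2695 kg/d.
So the net sludge growth is P_X = 0.3673 × 2695 = 990.1 kg VSS/d.

P_X ≈ 990 kg VSS/d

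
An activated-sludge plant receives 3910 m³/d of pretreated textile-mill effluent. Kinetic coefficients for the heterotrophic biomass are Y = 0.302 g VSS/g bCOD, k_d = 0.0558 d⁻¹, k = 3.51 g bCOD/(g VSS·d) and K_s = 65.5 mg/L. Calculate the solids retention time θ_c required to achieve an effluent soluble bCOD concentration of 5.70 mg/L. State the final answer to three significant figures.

θ_c ≈ 34.4 d

Specific growth rate at S = 5.70 mg/L: μ = YkS/(K_s+S) = 0.302·3.51·5.70/(65.5+5.70) = 0.08486 d⁻¹.
1/θ_c = 0.08486 − 0.0558 = 0.02906 d⁻¹, so θ_c = 34.41 d.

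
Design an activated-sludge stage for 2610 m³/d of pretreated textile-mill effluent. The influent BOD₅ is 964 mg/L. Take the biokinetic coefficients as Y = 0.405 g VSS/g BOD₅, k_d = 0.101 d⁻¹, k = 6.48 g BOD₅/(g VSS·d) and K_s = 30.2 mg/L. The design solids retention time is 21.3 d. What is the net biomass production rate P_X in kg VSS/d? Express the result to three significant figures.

P_X ≈ 323 kg VSS/d

For a completely mixed reactor with recycle the Lawrence–McCarty relation gives S = K_s·(1 + k_d·θ_c) / [θ_c·(Y·k − k_d) − 1] = 30.2 × (1 + 0.101 × 21.3) / [21.3 × (0.405 × 6.48 − 0.101) − 1] = 95.17 / 52.75 = 1.804 mg/L.
Y_obs = Y / (1 + k_d θ_c) = 0.405 / (1 + 0.101 × 21.3) = 0.405 / 3.151 = 0.1285.
Mass of BOD₅ removed per day: Q(S₀ − S) = 2610 × 962.2 g/m³ = 2511 kg/d.
P_X = Y_obs · Q(S₀ − S) = 0.1285 × 2511 = 322.8 kg VSS/d.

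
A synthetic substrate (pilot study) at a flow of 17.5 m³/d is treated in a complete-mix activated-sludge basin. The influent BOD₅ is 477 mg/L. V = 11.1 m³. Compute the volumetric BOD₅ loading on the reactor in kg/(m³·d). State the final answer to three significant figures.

Applied BOD₅ load per unit volume = Q·S₀/V = (17.5 × 477/1000)/11.10 = 0.7520 kg BOD₅·m⁻³·d⁻¹.

L_v ≈ 0.752 kg BOD₅/(m³·d)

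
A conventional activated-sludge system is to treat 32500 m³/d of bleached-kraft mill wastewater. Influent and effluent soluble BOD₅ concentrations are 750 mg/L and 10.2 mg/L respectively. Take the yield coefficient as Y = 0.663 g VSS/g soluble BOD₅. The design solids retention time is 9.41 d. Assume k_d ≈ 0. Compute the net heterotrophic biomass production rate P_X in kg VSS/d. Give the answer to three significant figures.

Since k_d ≈ 0, Y_obs = Y = 0.663 g VSS/g soluble BOD₅.
Q·(S₀ − S) = 32500 × (750 − 10.2) × 10⁻³ = 24044 kg/d removed.
Net biomass production P_X = Y_obs × Q·(S₀ − S) = 0.6630 × 24044 = 15941 kg VSS/d.

P_X ≈ 15900 kg VSS/d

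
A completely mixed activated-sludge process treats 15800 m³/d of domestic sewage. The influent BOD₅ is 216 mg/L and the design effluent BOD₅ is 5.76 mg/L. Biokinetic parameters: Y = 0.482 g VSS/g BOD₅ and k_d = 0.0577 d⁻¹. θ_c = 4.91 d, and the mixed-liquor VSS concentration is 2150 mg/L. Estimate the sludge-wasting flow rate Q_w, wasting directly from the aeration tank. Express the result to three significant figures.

Q_w ≈ 580 m³/d

Rearranging the biomass balance for a CMAS with decay, V = Y·Q·ΔS·θ_c / [X·(1+k_d θ_c)] = 0.482 × 15800 × (216 − 5.76) × 4.91 / [2150 × (1 + 0.0577 × 4.91)] = 7.86×10^6 / 2759 = 2849 m³.
Wasting from the aeration tank: Q_w = V / θ_c = 2849 / 4.91 = 580.3 m³/d.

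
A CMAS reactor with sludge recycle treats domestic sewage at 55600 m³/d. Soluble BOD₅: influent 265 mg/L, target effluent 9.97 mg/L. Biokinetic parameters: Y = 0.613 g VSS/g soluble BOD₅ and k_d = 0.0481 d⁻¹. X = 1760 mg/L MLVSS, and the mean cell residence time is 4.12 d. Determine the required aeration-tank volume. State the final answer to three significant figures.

V ≈ 17000 m³

From the SRT design equation V = Y Q (S₀−S) θ_c / [X (1 + k_d θ_c)] = 0.613 × 55600 × (265 − 9.97) × 4.12 / [1760 × (1 + 0.0481 × 4.12)] = 3.58×10^7 / 2109 = 16982 m³.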